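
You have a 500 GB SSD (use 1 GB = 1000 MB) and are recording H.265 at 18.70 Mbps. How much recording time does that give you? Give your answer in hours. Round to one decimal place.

Capacity: 500 GB = 4,000,000 Mb.
Recording time: 4,000,000 / 18.700 = 213,904 s ≈ 59.4 hours.

59.4 hours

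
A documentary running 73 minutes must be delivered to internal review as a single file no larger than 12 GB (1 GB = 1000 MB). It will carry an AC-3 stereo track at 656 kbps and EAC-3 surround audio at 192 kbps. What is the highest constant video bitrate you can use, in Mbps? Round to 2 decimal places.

Budget: 12 GB = 96000.0 Mb.
73 min = 4380 s
Total bitrate budget: 96000.0 Mb / 4380 s = 21.918 Mbps.
Audio total: 656 + 192 = 848 kbps = 0.848 Mbps.
Video: 21.918 − 0.848 = 21.070 Mbps.

21.07 Mbps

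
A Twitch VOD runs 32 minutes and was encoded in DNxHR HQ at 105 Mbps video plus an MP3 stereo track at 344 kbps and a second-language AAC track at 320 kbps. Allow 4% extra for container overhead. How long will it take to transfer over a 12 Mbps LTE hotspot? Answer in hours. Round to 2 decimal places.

32 min = 1920 s
Audio total: 344 + 320 = 664 kbps = 0.664 Mbps.
Total bitrate: 105.664 Mbps.
File: 105.664 Mbps × 1920 s = 202874.9 Mb.
With 4% container overhead: ×1.04. → 210989.9 Mb.
At 12 Mbps: 210989.9 / 12 = 17582.5 s ≈ 4.88 hours.

4.88 hours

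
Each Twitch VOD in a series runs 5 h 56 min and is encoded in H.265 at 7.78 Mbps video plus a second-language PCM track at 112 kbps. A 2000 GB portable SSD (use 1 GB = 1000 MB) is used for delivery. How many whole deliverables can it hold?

94

5 h 56 min = 356 min = 21360 s
Audio: 112 kbps = 0.112 Mbps.
Total bitrate: 7.892 Mbps.
Per item: 7.892 Mbps × 21360 s = 168,573 Mb = 21,072 MB.
Capacity: 2000 GB = 16,000,000 Mb; 94.91 items → 94 complete.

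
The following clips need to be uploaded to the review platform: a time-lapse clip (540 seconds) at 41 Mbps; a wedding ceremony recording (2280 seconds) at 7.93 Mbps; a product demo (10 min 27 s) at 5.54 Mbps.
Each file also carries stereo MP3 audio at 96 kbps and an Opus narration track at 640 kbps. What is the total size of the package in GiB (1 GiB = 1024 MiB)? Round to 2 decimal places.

Audio total: 96 + 640 = 736 kbps = 0.736 Mbps.
time-lapse clip: 41.736 Mbps × 540 s = 22537.4 Mb
wedding ceremony recording: 8.666 Mbps × 2280 s = 19758.5 Mb
product demo: 6.276 Mbps × 627 s = 3935.1 Mb
Total: 46231.0 Mb = 5778.9 MB.
= 5.382 GiB.

5.38 GiB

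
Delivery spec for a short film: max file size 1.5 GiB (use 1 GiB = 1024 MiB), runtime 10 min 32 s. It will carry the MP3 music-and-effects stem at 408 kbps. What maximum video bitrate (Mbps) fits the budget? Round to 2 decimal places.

Budget: 1.5 GiB = 12884.9 Mb.
10 min 32 s = 632 s
Total bitrate budget: 12884.9 Mb / 632 s = 20.388 Mbps.
Audio: 408 kbps = 0.408 Mbps.
Video: 20.388 − 0.408 = 19.980 Mbps.

19.98 Mbps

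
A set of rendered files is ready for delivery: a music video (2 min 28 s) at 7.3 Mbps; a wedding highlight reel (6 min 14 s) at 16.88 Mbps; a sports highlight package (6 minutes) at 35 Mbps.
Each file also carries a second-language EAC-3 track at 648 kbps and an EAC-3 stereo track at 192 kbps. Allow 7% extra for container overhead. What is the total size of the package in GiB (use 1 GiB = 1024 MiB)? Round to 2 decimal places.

Audio total: 648 + 192 = 840 kbps = 0.840 Mbps.
music video: 8.140 Mbps × 148 s × 1.07 = 1289.1 Mb
wedding highlight reel: 17.720 Mbps × 374 s × 1.07 = 7091.2 Mb
sports highlight package: 35.840 Mbps × 360 s × 1.07 = 13805.6 Mb
Total: 22185.8 Mb = 2773.2 MB.
= 2.583 GiB.

2.58 GiB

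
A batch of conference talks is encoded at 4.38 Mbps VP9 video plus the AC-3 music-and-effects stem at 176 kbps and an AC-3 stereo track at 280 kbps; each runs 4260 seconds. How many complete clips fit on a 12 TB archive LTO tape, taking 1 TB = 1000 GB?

4659

Audio total: 176 + 280 = 456 kbps = 0.456 Mbps.
Total bitrate: 4.836 Mbps.
Per item: 4.836 Mbps × 4260 s = 20,601 Mb = 2,575 MB.
Capacity: 12 TB = 96,000,000 Mb; 4659.89 items → 4659 complete.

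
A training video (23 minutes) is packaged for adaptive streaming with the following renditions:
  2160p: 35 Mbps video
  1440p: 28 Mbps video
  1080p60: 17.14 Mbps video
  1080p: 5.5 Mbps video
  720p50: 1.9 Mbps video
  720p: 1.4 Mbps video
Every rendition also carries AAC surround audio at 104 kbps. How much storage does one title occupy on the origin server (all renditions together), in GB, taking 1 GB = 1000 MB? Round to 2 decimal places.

15.45 GB

23 min = 1380 s
Audio: 104 kbps = 0.104 Mbps.
Sum of rendition bitrates: (35+0.104) + (28+0.104) + (17.14+0.104) + (5.5+0.104) + (1.9+0.104) + (1.4+0.104) = 89.564 Mbps.
× 1380 s = 123,598 Mb = 15,450 MB = 15.45 GB.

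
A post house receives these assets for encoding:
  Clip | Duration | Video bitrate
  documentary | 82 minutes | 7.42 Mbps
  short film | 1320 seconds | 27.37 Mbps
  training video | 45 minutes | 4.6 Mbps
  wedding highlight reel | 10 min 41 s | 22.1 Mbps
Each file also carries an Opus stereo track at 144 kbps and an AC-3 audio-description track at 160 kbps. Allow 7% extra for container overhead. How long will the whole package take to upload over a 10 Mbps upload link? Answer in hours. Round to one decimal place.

3.0 hours

Audio total: 144 + 160 = 304 kbps = 0.304 Mbps.
documentary: 7.724 Mbps × 4920 s × 1.07 = 40662.2 Mb
short film: 27.674 Mbps × 1320 s × 1.07 = 39086.8 Mb
training video: 4.904 Mbps × 2700 s × 1.07 = 14167.7 Mb
wedding highlight reel: 22.404 Mbps × 641 s × 1.07 = 15366.2 Mb
Total: 109282.9 Mb = 13660.4 MB.
At 10 Mbps: 109282.9 / 10 = 10928 s ≈ 3.04 hours.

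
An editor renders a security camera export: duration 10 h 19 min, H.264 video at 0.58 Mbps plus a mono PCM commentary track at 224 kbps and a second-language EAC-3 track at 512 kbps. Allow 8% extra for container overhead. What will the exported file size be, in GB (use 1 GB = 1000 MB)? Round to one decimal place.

6.6 GB

10 h 19 min = 619 min = 37140 s
Audio total: 224 + 512 = 736 kbps = 0.736 Mbps.
Total bitrate: 0.58 + 0.736 = 1.316 Mbps.
Stream data: 1.316 Mbps × 37140 s = 48876.2 Mb.
With 8% container overhead: ×1.08.
52,786 Mb ÷ 8 = 6,598 MB → 6.598 GB.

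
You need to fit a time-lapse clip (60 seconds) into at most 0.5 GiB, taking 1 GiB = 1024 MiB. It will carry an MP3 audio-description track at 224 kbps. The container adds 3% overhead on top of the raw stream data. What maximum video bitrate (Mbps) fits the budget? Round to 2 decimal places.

69.27 Mbps

Budget: 0.5 GiB = 4295.0 Mb.
Stream payload after overhead: 4295.0 / 1.03 = 4169.9 Mb.
Total bitrate budget: 4169.9 Mb / 60 s = 69.498 Mbps.
Audio: 224 kbps = 0.224 Mbps.
Video: 69.498 − 0.224 = 69.274 Mbps.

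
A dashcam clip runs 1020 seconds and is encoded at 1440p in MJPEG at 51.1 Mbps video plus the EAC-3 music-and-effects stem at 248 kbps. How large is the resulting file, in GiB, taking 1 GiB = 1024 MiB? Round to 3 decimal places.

Audio: 248 kbps = 0.248 Mbps.
Total bitrate: 51.1 + 0.248 = 51.348 Mbps.
Stream data: 51.348 Mbps × 1020 s = 52375.0 Mb.
52,375 Mb = 6,546,870,000 bytes ÷ 1,073,741,824 = 6.097 GiB.

6.097 GiB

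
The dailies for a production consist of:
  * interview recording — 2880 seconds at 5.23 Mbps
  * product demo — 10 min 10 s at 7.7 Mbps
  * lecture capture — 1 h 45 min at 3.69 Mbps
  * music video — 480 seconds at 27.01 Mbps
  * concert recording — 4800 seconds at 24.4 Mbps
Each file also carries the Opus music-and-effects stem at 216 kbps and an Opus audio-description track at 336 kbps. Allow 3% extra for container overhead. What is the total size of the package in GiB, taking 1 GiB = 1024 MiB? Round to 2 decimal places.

Audio total: 216 + 336 = 552 kbps = 0.552 Mbps.
interview recording: 5.782 Mbps × 2880 s × 1.03 = 17151.7 Mb
product demo: 8.252 Mbps × 610 s × 1.03 = 5184.7 Mb
lecture capture: 4.242 Mbps × 6300 s × 1.03 = 27526.3 Mb
music video: 27.562 Mbps × 480 s × 1.03 = 13626.7 Mb
concert recording: 24.952 Mbps × 4800 s × 1.03 = 123362.7 Mb
Total: 186852.1 Mb = 23356.5 MB.
= 21.75 GiB.

21.75 GiB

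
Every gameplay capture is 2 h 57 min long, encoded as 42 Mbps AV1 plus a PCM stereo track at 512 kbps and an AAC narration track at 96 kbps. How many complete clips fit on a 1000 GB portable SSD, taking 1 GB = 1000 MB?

17

2 h 57 min = 177 min = 10620 s
Audio total: 512 + 96 = 608 kbps = 0.608 Mbps.
Total bitrate: 42.608 Mbps.
Per item: 42.608 Mbps × 10620 s = 452,497 Mb = 56,562 MB.
Capacity: 1000 GB = 8,000,000 Mb; 17.68 items → 17 complete.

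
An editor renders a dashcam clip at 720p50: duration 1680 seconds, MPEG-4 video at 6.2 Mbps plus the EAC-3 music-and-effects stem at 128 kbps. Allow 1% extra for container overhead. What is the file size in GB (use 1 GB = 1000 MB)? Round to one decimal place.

Audio: 128 kbps = 0.128 Mbps.
Total bitrate: 6.2 + 0.128 = 6.328 Mbps.
Stream data: 6.328 Mbps × 1680 s = 10631.0 Mb.
With 1% container overhead: ×1.01.
10,737 Mb ÷ 8 = 1,342 MB → 1.342 GB.

1.3 GB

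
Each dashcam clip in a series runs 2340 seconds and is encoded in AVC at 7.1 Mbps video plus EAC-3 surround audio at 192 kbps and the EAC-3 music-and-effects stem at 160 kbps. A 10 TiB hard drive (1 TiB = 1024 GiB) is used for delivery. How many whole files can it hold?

Audio total: 192 + 160 = 352 kbps = 0.352 Mbps.
Total bitrate: 7.452 Mbps.
Per item: 7.452 Mbps × 2340 s = 17,438 Mb = 2,180 MB.
Capacity: 10 TiB = 87,960,930 Mb; 5044.30 items → 5044 complete.

5044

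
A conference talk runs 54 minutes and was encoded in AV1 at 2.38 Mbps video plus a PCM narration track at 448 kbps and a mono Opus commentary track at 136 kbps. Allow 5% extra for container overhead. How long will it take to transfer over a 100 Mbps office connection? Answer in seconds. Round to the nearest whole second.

101 seconds

54 min = 3240 s
Audio total: 448 + 136 = 584 kbps = 0.584 Mbps.
Total bitrate: 2.964 Mbps.
File: 2.964 Mbps × 3240 s = 9603.4 Mb.
With 5% container overhead: ×1.05. → 10083.5 Mb.
At 100 Mbps: 10083.5 / 100 = 100.8 s ≈ 101 seconds.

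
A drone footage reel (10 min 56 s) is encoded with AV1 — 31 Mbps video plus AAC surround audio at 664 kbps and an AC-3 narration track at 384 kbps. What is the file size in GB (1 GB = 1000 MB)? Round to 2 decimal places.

2.63 GB

10 min 56 s = 656 s
Audio total: 664 + 384 = 1048 kbps = 1.048 Mbps.
Total bitrate: 31 + 1.048 = 32.048 Mbps.
Stream data: 32.048 Mbps × 656 s = 21023.5 Mb.
21,023 Mb ÷ 8 = 2,628 MB → 2.628 GB.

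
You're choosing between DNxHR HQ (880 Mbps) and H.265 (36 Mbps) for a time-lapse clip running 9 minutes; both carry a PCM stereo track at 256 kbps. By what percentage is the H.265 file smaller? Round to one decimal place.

9 min = 540 s
Audio: 256 kbps = 0.256 Mbps.
DNxHR HQ: 880.256 Mbps × 540 s = 475338.2 Mb = 55.337 GiB.
H.265: 36.256 Mbps × 540 s = 19578.2 Mb = 2.279 GiB.
Reduction: (1 − 2.279/55.337) × 100 = 95.88%.

95.9%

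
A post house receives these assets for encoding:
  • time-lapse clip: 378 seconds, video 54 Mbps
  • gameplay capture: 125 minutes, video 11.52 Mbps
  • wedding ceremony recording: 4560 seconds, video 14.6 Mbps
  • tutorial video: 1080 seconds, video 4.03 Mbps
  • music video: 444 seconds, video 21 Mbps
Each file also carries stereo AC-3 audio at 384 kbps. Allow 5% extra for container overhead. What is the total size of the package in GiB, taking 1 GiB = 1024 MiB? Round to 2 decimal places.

23.52 GiB

Audio: 384 kbps = 0.384 Mbps.
time-lapse clip: 54.384 Mbps × 378 s × 1.05 = 21585.0 Mb
gameplay capture: 11.904 Mbps × 7500 s × 1.05 = 93744.0 Mb
wedding ceremony recording: 14.984 Mbps × 4560 s × 1.05 = 71743.4 Mb
tutorial video: 4.414 Mbps × 1080 s × 1.05 = 5005.5 Mb
music video: 21.384 Mbps × 444 s × 1.05 = 9969.2 Mb
Total: 202047.1 Mb = 25255.9 MB.
= 23.52 GiB.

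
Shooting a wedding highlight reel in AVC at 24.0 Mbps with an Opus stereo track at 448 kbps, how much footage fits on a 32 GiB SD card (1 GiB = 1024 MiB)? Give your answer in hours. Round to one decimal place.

Audio: 448 kbps = 0.448 Mbps.
Total bitrate: 24.0 + 0.448 = 24.448 Mbps.
Capacity: 32 GiB = 274,878 Mb.
Recording time: 274,878 / 24.448 = 11,243 s ≈ 3.12 hours.

3.1 hours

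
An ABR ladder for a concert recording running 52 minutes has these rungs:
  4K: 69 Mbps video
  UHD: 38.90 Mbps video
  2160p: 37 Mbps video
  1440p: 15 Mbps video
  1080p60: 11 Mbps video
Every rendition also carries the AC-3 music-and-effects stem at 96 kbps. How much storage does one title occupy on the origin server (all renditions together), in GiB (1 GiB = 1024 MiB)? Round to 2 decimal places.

52 min = 3120 s
Audio: 96 kbps = 0.096 Mbps.
Sum of rendition bitrates: (69+0.096) + (38.90+0.096) + (37+0.096) + (15+0.096) + (11+0.096) = 171.380 Mbps.
× 3120 s = 534,706 Mb = 66,838 MB = 62.25 GiB.

62.25 GiB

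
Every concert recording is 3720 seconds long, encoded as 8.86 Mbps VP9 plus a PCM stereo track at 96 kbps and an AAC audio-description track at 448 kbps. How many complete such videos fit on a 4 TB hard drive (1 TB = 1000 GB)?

Audio total: 96 + 448 = 544 kbps = 0.544 Mbps.
Total bitrate: 9.404 Mbps.
Per item: 9.404 Mbps × 3720 s = 34,983 Mb = 4,373 MB.
Capacity: 4 TB = 32,000,000 Mb; 914.73 items → 914 complete.

914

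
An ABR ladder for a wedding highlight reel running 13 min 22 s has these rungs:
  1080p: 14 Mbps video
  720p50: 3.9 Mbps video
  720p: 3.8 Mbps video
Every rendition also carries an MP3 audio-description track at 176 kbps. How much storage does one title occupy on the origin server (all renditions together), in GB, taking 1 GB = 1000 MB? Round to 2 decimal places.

13 min 22 s = 802 s
Audio: 176 kbps = 0.176 Mbps.
Sum of rendition bitrates: (14+0.176) + (3.9+0.176) + (3.8+0.176) = 22.228 Mbps.
× 802 s = 17,827 Mb = 2,228 MB = 2.228 GB.

2.23 GB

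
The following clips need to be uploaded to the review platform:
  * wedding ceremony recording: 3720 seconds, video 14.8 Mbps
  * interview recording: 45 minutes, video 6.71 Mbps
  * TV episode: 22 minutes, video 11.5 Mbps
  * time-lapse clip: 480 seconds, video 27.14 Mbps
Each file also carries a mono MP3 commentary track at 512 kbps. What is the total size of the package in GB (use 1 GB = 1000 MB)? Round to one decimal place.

13.2 GB

Audio: 512 kbps = 0.512 Mbps.
wedding ceremony recording: 15.312 Mbps × 3720 s = 56960.6 Mb
interview recording: 7.222 Mbps × 2700 s = 19499.4 Mb
TV episode: 12.012 Mbps × 1320 s = 15855.8 Mb
time-lapse clip: 27.652 Mbps × 480 s = 13273.0 Mb
Total: 105588.8 Mb = 13198.6 MB.
= 13.20 GB.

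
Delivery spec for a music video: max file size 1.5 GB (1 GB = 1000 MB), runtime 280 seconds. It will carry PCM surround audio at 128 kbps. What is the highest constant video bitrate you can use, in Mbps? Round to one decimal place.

Budget: 1.5 GB = 12000.0 Mb.
Total bitrate budget: 12000.0 Mb / 280 s = 42.857 Mbps.
Audio: 128 kbps = 0.128 Mbps.
Video: 42.857 − 0.128 = 42.729 Mbps.

42.7 Mbps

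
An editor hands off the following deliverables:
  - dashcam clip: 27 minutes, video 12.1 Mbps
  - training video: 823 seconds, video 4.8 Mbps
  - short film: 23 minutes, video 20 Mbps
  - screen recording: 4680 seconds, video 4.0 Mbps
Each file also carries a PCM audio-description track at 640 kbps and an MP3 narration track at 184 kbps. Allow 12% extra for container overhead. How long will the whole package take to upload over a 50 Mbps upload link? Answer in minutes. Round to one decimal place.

Audio total: 640 + 184 = 824 kbps = 0.824 Mbps.
dashcam clip: 12.924 Mbps × 1620 s × 1.12 = 23449.3 Mb
training video: 5.624 Mbps × 823 s × 1.12 = 5184.0 Mb
short film: 20.824 Mbps × 1380 s × 1.12 = 32185.6 Mb
screen recording: 4.824 Mbps × 4680 s × 1.12 = 25285.5 Mb
Total: 86104.3 Mb = 10763.0 MB.
At 50 Mbps: 86104.3 / 50 = 1722 s ≈ 28.7 minutes.

28.7 minutes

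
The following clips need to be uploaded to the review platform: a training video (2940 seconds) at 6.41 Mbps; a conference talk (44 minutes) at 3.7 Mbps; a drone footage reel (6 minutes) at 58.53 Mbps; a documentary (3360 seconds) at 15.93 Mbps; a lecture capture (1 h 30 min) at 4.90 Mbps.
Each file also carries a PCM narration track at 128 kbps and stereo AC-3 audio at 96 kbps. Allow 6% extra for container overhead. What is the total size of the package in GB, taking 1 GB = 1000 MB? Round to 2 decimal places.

17.62 GB

Audio total: 128 + 96 = 224 kbps = 0.224 Mbps.
training video: 6.634 Mbps × 2940 s × 1.06 = 20674.2 Mb
conference talk: 3.924 Mbps × 2640 s × 1.06 = 10980.9 Mb
drone footage reel: 58.754 Mbps × 360 s × 1.06 = 22420.5 Mb
documentary: 16.154 Mbps × 3360 s × 1.06 = 57534.1 Mb
lecture capture: 5.124 Mbps × 5400 s × 1.06 = 29329.8 Mb
Total: 140939.5 Mb = 17617.4 MB.
= 17.62 GB.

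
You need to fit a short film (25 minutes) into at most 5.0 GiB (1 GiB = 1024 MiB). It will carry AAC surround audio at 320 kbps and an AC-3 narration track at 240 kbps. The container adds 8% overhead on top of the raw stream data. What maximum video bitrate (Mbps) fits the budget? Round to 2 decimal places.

25.95 Mbps

Budget: 5.0 GiB = 42949.7 Mb.
Stream payload after overhead: 42949.7 / 1.08 = 39768.2 Mb.
25 min = 1500 s
Total bitrate budget: 39768.2 Mb / 1500 s = 26.512 Mbps.
Audio total: 320 + 240 = 560 kbps = 0.560 Mbps.
Video: 26.512 − 0.560 = 25.952 Mbps.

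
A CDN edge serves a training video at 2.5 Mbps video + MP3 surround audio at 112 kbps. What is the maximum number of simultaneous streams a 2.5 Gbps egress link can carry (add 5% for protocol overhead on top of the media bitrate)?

Audio: 112 kbps = 0.112 Mbps.
Per-viewer media rate: 2.612 Mbps.
On the wire with 5% overhead: 2.743 Mbps.
2.5 Gbps = 2,500 Mbps; 2,500 / 2.743 = 911.54 → 911 viewers.

911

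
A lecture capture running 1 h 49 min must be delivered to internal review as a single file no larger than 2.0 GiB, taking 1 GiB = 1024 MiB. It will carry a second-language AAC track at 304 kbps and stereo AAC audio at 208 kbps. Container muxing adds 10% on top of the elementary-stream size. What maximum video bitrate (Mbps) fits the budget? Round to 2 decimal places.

Budget: 2.0 GiB = 17179.9 Mb.
Stream payload after overhead: 17179.9 / 1.10 = 15618.1 Mb.
1 h 49 min = 109 min = 6540 s
Total bitrate budget: 15618.1 Mb / 6540 s = 2.388 Mbps.
Audio total: 304 + 208 = 512 kbps = 0.512 Mbps.
Video: 2.388 − 0.512 = 1.876 Mbps.

1.88 Mbps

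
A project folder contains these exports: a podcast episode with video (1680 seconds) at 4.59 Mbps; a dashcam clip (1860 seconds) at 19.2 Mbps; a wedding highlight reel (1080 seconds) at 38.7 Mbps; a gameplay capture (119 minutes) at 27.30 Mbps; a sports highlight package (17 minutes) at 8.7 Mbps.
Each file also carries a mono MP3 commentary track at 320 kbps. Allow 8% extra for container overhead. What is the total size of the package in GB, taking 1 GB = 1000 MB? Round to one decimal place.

Audio: 320 kbps = 0.320 Mbps.
podcast episode with video: 4.910 Mbps × 1680 s × 1.08 = 8908.7 Mb
dashcam clip: 19.520 Mbps × 1860 s × 1.08 = 39211.8 Mb
wedding highlight reel: 39.020 Mbps × 1080 s × 1.08 = 45512.9 Mb
gameplay capture: 27.620 Mbps × 7140 s × 1.08 = 212983.3 Mb
sports highlight package: 9.020 Mbps × 1020 s × 1.08 = 9936.4 Mb
Total: 316553.2 Mb = 39569.1 MB.
= 39.57 GB.

39.6 GB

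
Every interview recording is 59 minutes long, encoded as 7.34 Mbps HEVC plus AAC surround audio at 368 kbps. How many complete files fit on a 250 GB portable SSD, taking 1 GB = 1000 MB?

73

59 min = 3540 s
Audio: 368 kbps = 0.368 Mbps.
Total bitrate: 7.708 Mbps.
Per item: 7.708 Mbps × 3540 s = 27,286 Mb = 3,411 MB.
Capacity: 250 GB = 2,000,000 Mb; 73.30 items → 73 complete.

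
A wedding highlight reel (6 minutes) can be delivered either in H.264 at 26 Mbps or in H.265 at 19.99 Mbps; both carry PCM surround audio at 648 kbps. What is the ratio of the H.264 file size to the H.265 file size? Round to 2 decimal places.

6 min = 360 s
Audio: 648 kbps = 0.648 Mbps.
H.264: 26.648 Mbps × 360 s = 9593.3 Mb = 1.199 GB.
H.265: 20.638 Mbps × 360 s = 7429.7 Mb = 0.929 GB.
Ratio: 1.199 / 0.929 = 1.291.

1.29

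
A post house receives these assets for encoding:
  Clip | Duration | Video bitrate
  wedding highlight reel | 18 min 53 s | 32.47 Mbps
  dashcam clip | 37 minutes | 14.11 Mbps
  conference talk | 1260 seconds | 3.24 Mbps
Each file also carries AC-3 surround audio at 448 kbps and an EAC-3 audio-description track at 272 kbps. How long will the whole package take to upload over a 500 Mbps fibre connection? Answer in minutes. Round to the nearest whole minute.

Audio total: 448 + 272 = 720 kbps = 0.720 Mbps.
wedding highlight reel: 33.190 Mbps × 1133 s = 37604.3 Mb
dashcam clip: 14.830 Mbps × 2220 s = 32922.6 Mb
conference talk: 3.960 Mbps × 1260 s = 4989.6 Mb
Total: 75516.5 Mb = 9439.6 MB.
At 500 Mbps: 75516.5 / 500 = 151 s ≈ 2.52 minutes.

3 minutes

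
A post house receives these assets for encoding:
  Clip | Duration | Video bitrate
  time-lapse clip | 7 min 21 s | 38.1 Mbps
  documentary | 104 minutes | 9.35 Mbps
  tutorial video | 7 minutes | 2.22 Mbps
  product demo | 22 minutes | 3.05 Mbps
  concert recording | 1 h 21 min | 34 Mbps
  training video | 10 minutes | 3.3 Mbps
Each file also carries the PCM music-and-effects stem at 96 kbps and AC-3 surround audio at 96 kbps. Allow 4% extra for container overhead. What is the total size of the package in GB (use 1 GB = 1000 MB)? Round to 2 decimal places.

32.50 GB

Audio total: 96 + 96 = 192 kbps = 0.192 Mbps.
time-lapse clip: 38.292 Mbps × 441 s × 1.04 = 17562.2 Mb
documentary: 9.542 Mbps × 6240 s × 1.04 = 61923.8 Mb
tutorial video: 2.412 Mbps × 420 s × 1.04 = 1053.6 Mb
product demo: 3.242 Mbps × 1320 s × 1.04 = 4450.6 Mb
concert recording: 34.192 Mbps × 4860 s × 1.04 = 172820.0 Mb
training video: 3.492 Mbps × 600 s × 1.04 = 2179.0 Mb
Total: 259989.2 Mb = 32498.7 MB.
= 32.50 GB.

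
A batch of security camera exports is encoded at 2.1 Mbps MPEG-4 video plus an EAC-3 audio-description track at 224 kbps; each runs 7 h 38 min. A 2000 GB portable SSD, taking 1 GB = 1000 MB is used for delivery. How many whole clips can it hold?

250

7 h 38 min = 458 min = 27480 s
Audio: 224 kbps = 0.224 Mbps.
Total bitrate: 2.324 Mbps.
Per item: 2.324 Mbps × 27480 s = 63,864 Mb = 7,983 MB.
Capacity: 2000 GB = 16,000,000 Mb; 250.53 items → 250 complete.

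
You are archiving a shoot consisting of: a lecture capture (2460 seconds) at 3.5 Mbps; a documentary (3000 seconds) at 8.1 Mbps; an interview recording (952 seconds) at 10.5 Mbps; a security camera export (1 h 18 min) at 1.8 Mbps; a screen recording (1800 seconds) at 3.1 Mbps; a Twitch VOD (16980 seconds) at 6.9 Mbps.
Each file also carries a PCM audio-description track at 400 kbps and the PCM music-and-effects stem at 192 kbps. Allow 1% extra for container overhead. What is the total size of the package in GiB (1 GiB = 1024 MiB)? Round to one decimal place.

22.5 GiB

Audio total: 400 + 192 = 592 kbps = 0.592 Mbps.
lecture capture: 4.092 Mbps × 2460 s × 1.01 = 10167.0 Mb
documentary: 8.692 Mbps × 3000 s × 1.01 = 26336.8 Mb
interview recording: 11.092 Mbps × 952 s × 1.01 = 10665.2 Mb
security camera export: 2.392 Mbps × 4680 s × 1.01 = 11306.5 Mb
screen recording: 3.692 Mbps × 1800 s × 1.01 = 6712.1 Mb
Twitch VOD: 7.492 Mbps × 16980 s × 1.01 = 128486.3 Mb
Total: 193673.8 Mb = 24209.2 MB.
= 22.55 GiB.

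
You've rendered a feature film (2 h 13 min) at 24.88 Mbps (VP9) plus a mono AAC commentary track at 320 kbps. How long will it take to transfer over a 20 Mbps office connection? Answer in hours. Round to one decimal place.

2.8 hours

2 h 13 min = 133 min = 7980 s
Audio: 320 kbps = 0.320 Mbps.
Total bitrate: 25.200 Mbps.
File: 25.200 Mbps × 7980 s = 201096.0 Mb.
At 20 Mbps: 201096.0 / 20 = 10054.8 s ≈ 2.79 hours.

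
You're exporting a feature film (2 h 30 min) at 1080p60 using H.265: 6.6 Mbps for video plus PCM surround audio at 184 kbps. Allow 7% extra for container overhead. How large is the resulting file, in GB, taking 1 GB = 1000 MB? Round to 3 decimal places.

8.166 GB

2 h 30 min = 150 min = 9000 s
Audio: 184 kbps = 0.184 Mbps.
Total bitrate: 6.6 + 0.184 = 6.784 Mbps.
Stream data: 6.784 Mbps × 9000 s = 61056.0 Mb.
With 7% container overhead: ×1.07.
65,330 Mb ÷ 8 = 8,166 MB → 8.166 GB.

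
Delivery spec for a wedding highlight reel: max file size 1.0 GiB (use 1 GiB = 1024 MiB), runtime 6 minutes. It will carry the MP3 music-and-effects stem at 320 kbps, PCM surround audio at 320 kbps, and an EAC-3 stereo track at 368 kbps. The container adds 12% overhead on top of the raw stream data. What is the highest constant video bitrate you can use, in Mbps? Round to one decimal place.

Budget: 1.0 GiB = 8589.9 Mb.
Stream payload after overhead: 8589.9 / 1.12 = 7669.6 Mb.
6 min = 360 s
Total bitrate budget: 7669.6 Mb / 360 s = 21.304 Mbps.
Audio total: 320 + 320 + 368 = 1008 kbps = 1.008 Mbps.
Video: 21.304 − 1.008 = 20.296 Mbps.

20.3 Mbps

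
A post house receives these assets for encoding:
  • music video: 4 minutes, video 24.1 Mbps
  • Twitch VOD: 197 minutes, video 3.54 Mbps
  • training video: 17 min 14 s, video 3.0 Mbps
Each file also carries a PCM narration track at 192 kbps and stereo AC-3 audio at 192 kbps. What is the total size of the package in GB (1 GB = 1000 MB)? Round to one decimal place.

Audio total: 192 + 192 = 384 kbps = 0.384 Mbps.
music video: 24.484 Mbps × 240 s = 5876.2 Mb
Twitch VOD: 3.924 Mbps × 11820 s = 46381.7 Mb
training video: 3.384 Mbps × 1034 s = 3499.1 Mb
Total: 55756.9 Mb = 6969.6 MB.
= 6.970 GB.

7.0 GB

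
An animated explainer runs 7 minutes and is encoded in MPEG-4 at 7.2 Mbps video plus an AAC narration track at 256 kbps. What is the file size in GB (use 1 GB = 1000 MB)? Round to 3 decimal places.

0.391 GB

7 min = 420 s
Audio: 256 kbps = 0.256 Mbps.
Total bitrate: 7.2 + 0.256 = 7.456 Mbps.
Stream data: 7.456 Mbps × 420 s = 3131.5 Mb.
3,132 Mb ÷ 8 = 391.4 MB → 0.3914 GB.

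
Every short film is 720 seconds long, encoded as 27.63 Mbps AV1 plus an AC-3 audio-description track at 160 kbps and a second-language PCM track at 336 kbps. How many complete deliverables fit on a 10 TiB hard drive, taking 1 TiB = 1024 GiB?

Audio total: 160 + 336 = 496 kbps = 0.496 Mbps.
Total bitrate: 28.126 Mbps.
Per item: 28.126 Mbps × 720 s = 20,251 Mb = 2,531 MB.
Capacity: 10 TiB = 87,960,930 Mb; 4343.60 items → 4343 complete.

4343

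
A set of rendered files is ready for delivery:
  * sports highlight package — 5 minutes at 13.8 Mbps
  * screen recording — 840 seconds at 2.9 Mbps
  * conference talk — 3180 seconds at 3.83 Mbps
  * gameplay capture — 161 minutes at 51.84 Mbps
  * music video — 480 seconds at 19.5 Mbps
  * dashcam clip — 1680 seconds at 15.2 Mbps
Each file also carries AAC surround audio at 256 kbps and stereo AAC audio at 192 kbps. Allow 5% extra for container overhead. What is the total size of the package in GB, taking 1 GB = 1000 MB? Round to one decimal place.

Audio total: 256 + 192 = 448 kbps = 0.448 Mbps.
sports highlight package: 14.248 Mbps × 300 s × 1.05 = 4488.1 Mb
screen recording: 3.348 Mbps × 840 s × 1.05 = 2952.9 Mb
conference talk: 4.278 Mbps × 3180 s × 1.05 = 14284.2 Mb
gameplay capture: 52.288 Mbps × 9660 s × 1.05 = 530357.2 Mb
music video: 19.948 Mbps × 480 s × 1.05 = 10053.8 Mb
dashcam clip: 15.648 Mbps × 1680 s × 1.05 = 27603.1 Mb
Total: 589739.3 Mb = 73717.4 MB.
= 73.72 GB.

73.7 GB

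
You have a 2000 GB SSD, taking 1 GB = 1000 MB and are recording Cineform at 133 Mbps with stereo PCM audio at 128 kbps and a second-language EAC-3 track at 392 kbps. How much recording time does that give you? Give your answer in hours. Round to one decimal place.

33.3 hours

Audio total: 128 + 392 = 520 kbps = 0.520 Mbps.
Total bitrate: 133 + 0.520 = 133.520 Mbps.
Capacity: 2000 GB = 16,000,000 Mb.
Recording time: 16,000,000 / 133.520 = 119,832 s ≈ 33.3 hours.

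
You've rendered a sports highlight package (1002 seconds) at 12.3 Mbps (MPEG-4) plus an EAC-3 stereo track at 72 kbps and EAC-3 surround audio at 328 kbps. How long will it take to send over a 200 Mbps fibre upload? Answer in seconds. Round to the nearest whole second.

64 seconds

Audio total: 72 + 328 = 400 kbps = 0.400 Mbps.
Total bitrate: 12.700 Mbps.
File: 12.700 Mbps × 1002 s = 12725.4 Mb.
At 200 Mbps: 12725.4 / 200 = 63.6 s ≈ 63.6 seconds.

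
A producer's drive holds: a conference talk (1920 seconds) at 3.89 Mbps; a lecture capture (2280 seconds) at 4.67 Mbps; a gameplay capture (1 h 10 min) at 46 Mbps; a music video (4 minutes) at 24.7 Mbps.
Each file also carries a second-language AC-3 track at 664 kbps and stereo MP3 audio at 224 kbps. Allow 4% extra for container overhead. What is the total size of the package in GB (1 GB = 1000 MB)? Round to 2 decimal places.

Audio total: 664 + 224 = 888 kbps = 0.888 Mbps.
conference talk: 4.778 Mbps × 1920 s × 1.04 = 9540.7 Mb
lecture capture: 5.558 Mbps × 2280 s × 1.04 = 13179.1 Mb
gameplay capture: 46.888 Mbps × 4200 s × 1.04 = 204806.8 Mb
music video: 25.588 Mbps × 240 s × 1.04 = 6386.8 Mb
Total: 233913.4 Mb = 29239.2 MB.
= 29.24 GB.

29.24 GB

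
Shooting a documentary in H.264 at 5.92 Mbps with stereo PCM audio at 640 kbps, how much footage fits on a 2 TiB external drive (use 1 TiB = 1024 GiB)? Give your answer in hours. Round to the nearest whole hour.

745 hours

Audio: 640 kbps = 0.640 Mbps.
Total bitrate: 5.92 + 0.640 = 6.560 Mbps.
Capacity: 2 TiB = 17,592,186 Mb.
Recording time: 17,592,186 / 6.560 = 2,681,736 s ≈ 745 hours.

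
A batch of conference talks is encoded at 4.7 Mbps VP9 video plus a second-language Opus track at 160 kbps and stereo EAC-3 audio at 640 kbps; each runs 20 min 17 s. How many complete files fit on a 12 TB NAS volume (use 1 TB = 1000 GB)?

14342

20 min 17 s = 1217 s
Audio total: 160 + 640 = 800 kbps = 0.800 Mbps.
Total bitrate: 5.500 Mbps.
Per item: 5.500 Mbps × 1217 s = 6,694 Mb = 836.7 MB.
Capacity: 12 TB = 96,000,000 Mb; 14342.27 items → 14342 complete.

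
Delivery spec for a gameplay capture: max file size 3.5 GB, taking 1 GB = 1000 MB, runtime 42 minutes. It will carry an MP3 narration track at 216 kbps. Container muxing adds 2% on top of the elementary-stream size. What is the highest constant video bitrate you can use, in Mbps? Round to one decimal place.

Budget: 3.5 GB = 28000.0 Mb.
Stream payload after overhead: 28000.0 / 1.02 = 27451.0 Mb.
42 min = 2520 s
Total bitrate budget: 27451.0 Mb / 2520 s = 10.893 Mbps.
Audio: 216 kbps = 0.216 Mbps.
Video: 10.893 − 0.216 = 10.677 Mbps.

10.7 Mbps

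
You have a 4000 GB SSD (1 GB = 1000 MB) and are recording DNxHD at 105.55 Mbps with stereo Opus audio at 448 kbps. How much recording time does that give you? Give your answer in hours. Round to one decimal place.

Audio: 448 kbps = 0.448 Mbps.
Total bitrate: 105.55 + 0.448 = 105.998 Mbps.
Capacity: 4000 GB = 32,000,000 Mb.
Recording time: 32,000,000 / 105.998 = 301,892 s ≈ 83.9 hours.

83.9 hours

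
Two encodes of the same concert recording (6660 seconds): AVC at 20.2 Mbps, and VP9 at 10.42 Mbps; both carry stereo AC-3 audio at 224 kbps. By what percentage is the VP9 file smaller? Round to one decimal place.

47.9%

Audio: 224 kbps = 0.224 Mbps.
AVC: 20.424 Mbps × 6660 s = 136023.8 Mb = 15.835 GiB.
VP9: 10.644 Mbps × 6660 s = 70889.0 Mb = 8.253 GiB.
Reduction: (1 − 8.253/15.835) × 100 = 47.88%.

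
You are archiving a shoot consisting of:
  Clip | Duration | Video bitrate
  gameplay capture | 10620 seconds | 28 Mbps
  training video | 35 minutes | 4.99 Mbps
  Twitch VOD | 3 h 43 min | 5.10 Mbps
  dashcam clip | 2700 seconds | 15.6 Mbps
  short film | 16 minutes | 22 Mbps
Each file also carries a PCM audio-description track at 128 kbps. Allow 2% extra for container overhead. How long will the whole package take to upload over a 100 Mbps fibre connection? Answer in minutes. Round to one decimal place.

75.3 minutes

Audio: 128 kbps = 0.128 Mbps.
gameplay capture: 28.128 Mbps × 10620 s × 1.02 = 304693.7 Mb
training video: 5.118 Mbps × 2100 s × 1.02 = 10962.8 Mb
Twitch VOD: 5.228 Mbps × 13380 s × 1.02 = 71349.7 Mb
dashcam clip: 15.728 Mbps × 2700 s × 1.02 = 43314.9 Mb
short film: 22.128 Mbps × 960 s × 1.02 = 21667.7 Mb
Total: 451988.8 Mb = 56498.6 MB.
At 100 Mbps: 451988.8 / 100 = 4520 s ≈ 75.3 minutes.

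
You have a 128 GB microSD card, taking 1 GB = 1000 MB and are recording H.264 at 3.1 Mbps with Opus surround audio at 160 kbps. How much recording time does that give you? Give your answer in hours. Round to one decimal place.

87.3 hours

Audio: 160 kbps = 0.160 Mbps.
Total bitrate: 3.1 + 0.160 = 3.260 Mbps.
Capacity: 128 GB = 1,024,000 Mb.
Recording time: 1,024,000 / 3.260 = 314,110 s ≈ 87.3 hours.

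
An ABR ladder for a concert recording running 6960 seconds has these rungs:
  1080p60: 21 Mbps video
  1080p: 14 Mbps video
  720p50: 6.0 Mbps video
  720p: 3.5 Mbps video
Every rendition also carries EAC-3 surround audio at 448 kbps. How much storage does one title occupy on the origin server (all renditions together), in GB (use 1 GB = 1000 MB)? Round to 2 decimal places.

Audio: 448 kbps = 0.448 Mbps.
Sum of rendition bitrates: (21+0.448) + (14+0.448) + (6.0+0.448) + (3.5+0.448) = 46.292 Mbps.
× 6960 s = 322,192 Mb = 40,274 MB = 40.27 GB.

40.27 GB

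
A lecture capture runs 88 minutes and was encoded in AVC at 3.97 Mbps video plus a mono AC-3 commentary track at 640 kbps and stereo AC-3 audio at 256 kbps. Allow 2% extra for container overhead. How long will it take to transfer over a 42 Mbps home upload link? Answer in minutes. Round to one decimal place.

88 min = 5280 s
Audio total: 640 + 256 = 896 kbps = 0.896 Mbps.
Total bitrate: 4.866 Mbps.
File: 4.866 Mbps × 5280 s = 25692.5 Mb.
With 2% container overhead: ×1.02. → 26206.3 Mb.
At 42 Mbps: 26206.3 / 42 = 624.0 s ≈ 10.4 minutes.

10.4 minutes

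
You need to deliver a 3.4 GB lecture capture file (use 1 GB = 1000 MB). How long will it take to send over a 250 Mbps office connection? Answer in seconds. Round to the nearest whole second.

109 seconds

File: 3.4 GB = 27200.0 Mb.
At 250 Mbps: 27200.0 / 250 = 108.8 s ≈ 109 seconds.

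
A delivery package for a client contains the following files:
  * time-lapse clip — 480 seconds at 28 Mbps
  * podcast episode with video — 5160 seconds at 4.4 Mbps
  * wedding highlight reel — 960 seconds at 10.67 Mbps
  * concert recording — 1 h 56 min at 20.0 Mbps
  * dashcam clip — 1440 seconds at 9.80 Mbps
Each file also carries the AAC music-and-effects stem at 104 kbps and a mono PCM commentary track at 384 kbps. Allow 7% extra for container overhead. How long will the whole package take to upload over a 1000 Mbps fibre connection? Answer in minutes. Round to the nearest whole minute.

Audio total: 104 + 384 = 488 kbps = 0.488 Mbps.
time-lapse clip: 28.488 Mbps × 480 s × 1.07 = 14631.4 Mb
podcast episode with video: 4.888 Mbps × 5160 s × 1.07 = 26987.6 Mb
wedding highlight reel: 11.158 Mbps × 960 s × 1.07 = 11461.5 Mb
concert recording: 20.488 Mbps × 6960 s × 1.07 = 152578.2 Mb
dashcam clip: 10.288 Mbps × 1440 s × 1.07 = 15851.8 Mb
Total: 221510.5 Mb = 27688.8 MB.
At 1000 Mbps: 221510.5 / 1000 = 222 s ≈ 3.69 minutes.

4 minutes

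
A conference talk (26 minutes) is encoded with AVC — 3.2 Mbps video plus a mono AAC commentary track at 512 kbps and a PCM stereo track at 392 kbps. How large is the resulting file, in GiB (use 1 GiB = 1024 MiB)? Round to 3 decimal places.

26 min = 1560 s
Audio total: 512 + 392 = 904 kbps = 0.904 Mbps.
Total bitrate: 3.2 + 0.904 = 4.104 Mbps.
Stream data: 4.104 Mbps × 1560 s = 6402.2 Mb.
6,402 Mb = 800,280,000 bytes ÷ 1,073,741,824 = 0.7453 GiB.

0.745 GiB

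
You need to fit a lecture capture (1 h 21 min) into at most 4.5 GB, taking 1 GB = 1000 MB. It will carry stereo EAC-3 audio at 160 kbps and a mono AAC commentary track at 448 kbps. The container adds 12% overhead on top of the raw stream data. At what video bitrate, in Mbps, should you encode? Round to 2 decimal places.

Budget: 4.5 GB = 36000.0 Mb.
Stream payload after overhead: 36000.0 / 1.12 = 32142.9 Mb.
1 h 21 min = 81 min = 4860 s
Total bitrate budget: 32142.9 Mb / 4860 s = 6.614 Mbps.
Audio total: 160 + 448 = 608 kbps = 0.608 Mbps.
Video: 6.614 − 0.608 = 6.006 Mbps.

6.01 Mbps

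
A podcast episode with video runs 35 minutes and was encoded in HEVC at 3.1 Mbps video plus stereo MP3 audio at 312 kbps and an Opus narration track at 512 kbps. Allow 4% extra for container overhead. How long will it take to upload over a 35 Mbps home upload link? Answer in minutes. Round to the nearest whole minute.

35 min = 2100 s
Audio total: 312 + 512 = 824 kbps = 0.824 Mbps.
Total bitrate: 3.924 Mbps.
File: 3.924 Mbps × 2100 s = 8240.4 Mb.
With 4% container overhead: ×1.04. → 8570.0 Mb.
At 35 Mbps: 8570.0 / 35 = 244.9 s ≈ 4.08 minutes.

4 minutes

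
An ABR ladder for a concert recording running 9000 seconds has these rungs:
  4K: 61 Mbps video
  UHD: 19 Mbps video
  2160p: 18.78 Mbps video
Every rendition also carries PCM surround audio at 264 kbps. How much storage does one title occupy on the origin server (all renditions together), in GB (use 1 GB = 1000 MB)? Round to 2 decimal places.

Audio: 264 kbps = 0.264 Mbps.
Sum of rendition bitrates: (61+0.264) + (19+0.264) + (18.78+0.264) = 99.572 Mbps.
× 9000 s = 896,148 Mb = 112,018 MB = 112.0 GB.

112.02 GB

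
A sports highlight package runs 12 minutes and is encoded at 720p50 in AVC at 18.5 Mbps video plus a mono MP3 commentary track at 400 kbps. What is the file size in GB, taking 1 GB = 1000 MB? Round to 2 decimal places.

1.70 GB

12 min = 720 s
Audio: 400 kbps = 0.400 Mbps.
Total bitrate: 18.5 + 0.400 = 18.900 Mbps.
Stream data: 18.900 Mbps × 720 s = 13608.0 Mb.
13,608 Mb ÷ 8 = 1,701 MB → 1.701 GB.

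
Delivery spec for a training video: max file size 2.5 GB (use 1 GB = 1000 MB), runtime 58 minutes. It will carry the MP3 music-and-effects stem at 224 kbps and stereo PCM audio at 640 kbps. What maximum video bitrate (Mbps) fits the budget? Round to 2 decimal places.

Budget: 2.5 GB = 20000.0 Mb.
58 min = 3480 s
Total bitrate budget: 20000.0 Mb / 3480 s = 5.747 Mbps.
Audio total: 224 + 640 = 864 kbps = 0.864 Mbps.
Video: 5.747 − 0.864 = 4.883 Mbps.

4.88 Mbps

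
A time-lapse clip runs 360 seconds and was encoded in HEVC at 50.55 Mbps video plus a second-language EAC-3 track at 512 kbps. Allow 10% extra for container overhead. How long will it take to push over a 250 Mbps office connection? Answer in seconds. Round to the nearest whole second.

81 seconds

Audio: 512 kbps = 0.512 Mbps.
Total bitrate: 51.062 Mbps.
File: 51.062 Mbps × 360 s = 18382.3 Mb.
With 10% container overhead: ×1.10. → 20220.6 Mb.
At 250 Mbps: 20220.6 / 250 = 80.9 s ≈ 80.9 seconds.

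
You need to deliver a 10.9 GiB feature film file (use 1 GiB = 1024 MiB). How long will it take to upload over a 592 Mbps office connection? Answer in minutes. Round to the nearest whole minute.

3 minutes

File: 10.9 GiB = 93630.3 Mb.
At 592 Mbps: 93630.3 / 592 = 158.2 s ≈ 2.64 minutes.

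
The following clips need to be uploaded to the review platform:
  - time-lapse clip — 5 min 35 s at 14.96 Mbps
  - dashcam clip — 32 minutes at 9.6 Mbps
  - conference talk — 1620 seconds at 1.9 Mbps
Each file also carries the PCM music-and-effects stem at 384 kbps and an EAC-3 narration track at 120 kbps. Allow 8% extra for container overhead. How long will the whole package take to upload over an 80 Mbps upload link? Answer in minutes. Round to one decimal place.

Audio total: 384 + 120 = 504 kbps = 0.504 Mbps.
time-lapse clip: 15.464 Mbps × 335 s × 1.08 = 5594.9 Mb
dashcam clip: 10.104 Mbps × 1920 s × 1.08 = 20951.7 Mb
conference talk: 2.404 Mbps × 1620 s × 1.08 = 4206.0 Mb
Total: 30752.6 Mb = 3844.1 MB.
At 80 Mbps: 30752.6 / 80 = 384 s ≈ 6.41 minutes.

6.4 minutes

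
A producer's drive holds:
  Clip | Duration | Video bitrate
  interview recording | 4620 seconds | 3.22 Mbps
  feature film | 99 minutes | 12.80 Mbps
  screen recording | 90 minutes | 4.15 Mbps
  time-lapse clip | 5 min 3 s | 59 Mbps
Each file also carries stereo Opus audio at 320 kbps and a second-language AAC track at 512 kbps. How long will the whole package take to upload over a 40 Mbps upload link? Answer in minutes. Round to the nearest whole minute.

Audio total: 320 + 512 = 832 kbps = 0.832 Mbps.
interview recording: 4.052 Mbps × 4620 s = 18720.2 Mb
feature film: 13.632 Mbps × 5940 s = 80974.1 Mb
screen recording: 4.982 Mbps × 5400 s = 26902.8 Mb
time-lapse clip: 59.832 Mbps × 303 s = 18129.1 Mb
Total: 144726.2 Mb = 18090.8 MB.
At 40 Mbps: 144726.2 / 40 = 3618 s ≈ 60.3 minutes.

60 minutes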